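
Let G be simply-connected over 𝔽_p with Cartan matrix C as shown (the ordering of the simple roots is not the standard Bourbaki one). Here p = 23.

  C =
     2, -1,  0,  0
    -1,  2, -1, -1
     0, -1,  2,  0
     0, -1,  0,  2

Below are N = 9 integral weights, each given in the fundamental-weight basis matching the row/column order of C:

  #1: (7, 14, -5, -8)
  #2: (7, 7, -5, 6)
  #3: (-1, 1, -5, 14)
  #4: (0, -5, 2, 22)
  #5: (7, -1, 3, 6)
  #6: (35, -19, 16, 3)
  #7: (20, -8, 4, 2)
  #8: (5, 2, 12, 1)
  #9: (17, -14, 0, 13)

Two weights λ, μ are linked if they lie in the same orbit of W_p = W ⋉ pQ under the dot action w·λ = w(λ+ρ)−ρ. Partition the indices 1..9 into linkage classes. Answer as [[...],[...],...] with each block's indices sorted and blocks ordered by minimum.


Type D_4, rank 4, |W|=192; reorder rows/cols to standard.

Each λ_j+ρ reduced to Ā_23; 4-tuples below use C's row order:

    1: (8, 0, 4, 7)
    2: (8, 0, 4, 7)
    3: (2, 0, 2, 13)
    4: (3, 0, 1, 19)
    5: (8, 0, 4, 7)
    6: (5, 1, 12, 1)
    7: (14, 1, 2, 4)
    8: (5, 1, 12, 1)
    9: (5, 1, 12, 1)

Grouping the 9 weights by Ā_23-representative: 5 linkage classes.

[[1, 2, 5], [3], [4], [6, 8, 9], [7]]


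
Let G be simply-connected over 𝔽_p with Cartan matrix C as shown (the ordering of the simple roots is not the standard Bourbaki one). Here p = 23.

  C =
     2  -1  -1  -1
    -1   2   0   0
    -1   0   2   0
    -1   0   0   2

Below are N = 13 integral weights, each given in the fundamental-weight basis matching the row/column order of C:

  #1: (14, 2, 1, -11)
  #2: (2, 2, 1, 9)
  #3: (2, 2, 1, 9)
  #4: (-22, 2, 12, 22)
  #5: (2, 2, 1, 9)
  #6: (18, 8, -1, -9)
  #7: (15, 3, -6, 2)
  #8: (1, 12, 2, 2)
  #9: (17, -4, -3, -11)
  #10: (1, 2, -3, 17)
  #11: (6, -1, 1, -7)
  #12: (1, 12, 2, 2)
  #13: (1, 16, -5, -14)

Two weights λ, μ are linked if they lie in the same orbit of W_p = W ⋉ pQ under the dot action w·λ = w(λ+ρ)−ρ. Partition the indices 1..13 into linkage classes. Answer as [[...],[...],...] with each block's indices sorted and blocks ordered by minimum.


Root system D_4: the 4×4 matrix C matches after relabeling.

Folding the 13 weights λ_j+ρ into Ā_23 (reps in the given 4-coord order):

    [1] (3, 3, 2, 10)
    [2] (3, 3, 2, 10)
    [3] (3, 3, 2, 10)
    [4] (2, 13, 3, 3)
    [5] (3, 3, 2, 10)
    [6] (0, 4, 5, 3)
    [7] (0, 4, 5, 3)
    [8] (2, 13, 3, 3)
    [9] (3, 3, 2, 10)
    [10] (0, 3, 2, 18)
    [11] (1, 0, 2, 6)
    [12] (2, 13, 3, 3)
    [13] (2, 2, 11, 2)

The 13 indices split into 6 linkage classes (same alcove rep ⇔ same W_23-dot-orbit):

[[1, 2, 3, 5, 9], [4, 8, 12], [6, 7], [10], [11], [13]]


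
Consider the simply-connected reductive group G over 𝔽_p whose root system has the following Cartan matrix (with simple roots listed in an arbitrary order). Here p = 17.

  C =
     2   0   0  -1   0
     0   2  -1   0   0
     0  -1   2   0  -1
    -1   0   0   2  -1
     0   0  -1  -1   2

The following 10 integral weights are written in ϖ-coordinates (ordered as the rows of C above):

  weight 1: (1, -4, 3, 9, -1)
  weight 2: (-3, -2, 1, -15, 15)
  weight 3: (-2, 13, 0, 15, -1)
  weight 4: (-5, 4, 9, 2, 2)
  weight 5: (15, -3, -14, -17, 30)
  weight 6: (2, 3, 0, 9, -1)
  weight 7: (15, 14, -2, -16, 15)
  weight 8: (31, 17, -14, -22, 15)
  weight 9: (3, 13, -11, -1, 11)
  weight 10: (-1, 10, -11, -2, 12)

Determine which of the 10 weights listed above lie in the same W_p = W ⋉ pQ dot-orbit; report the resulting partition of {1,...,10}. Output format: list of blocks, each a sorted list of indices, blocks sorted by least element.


A_5 Cartan matrix, 5 simple roots permuted; ρ=(1,1,1,1,1).

λ_j+ρ reflected into Ā_17 (⟨·,θ^∨⟩≤17); 5-tuples as given:

  [1] (2, 3, 1, 10, 0);  [2] (13, 0, 1, 2, 0);  [3] (13, 0, 1, 2, 0);  [4] (1, 1, 10, 0, 2);  [5] (13, 0, 1, 2, 0);  [6] (2, 3, 1, 10, 0);  [7] (13, 0, 1, 2, 0);  [8] (1, 1, 10, 0, 2);  [9] (1, 1, 10, 0, 2);  [10] (1, 1, 10, 0, 2)

3 distinct reps among the 10 weights ⇒ 3 W_17-linkage classes:

[[1, 6], [2, 3, 5, 7], [4, 8, 9, 10]]


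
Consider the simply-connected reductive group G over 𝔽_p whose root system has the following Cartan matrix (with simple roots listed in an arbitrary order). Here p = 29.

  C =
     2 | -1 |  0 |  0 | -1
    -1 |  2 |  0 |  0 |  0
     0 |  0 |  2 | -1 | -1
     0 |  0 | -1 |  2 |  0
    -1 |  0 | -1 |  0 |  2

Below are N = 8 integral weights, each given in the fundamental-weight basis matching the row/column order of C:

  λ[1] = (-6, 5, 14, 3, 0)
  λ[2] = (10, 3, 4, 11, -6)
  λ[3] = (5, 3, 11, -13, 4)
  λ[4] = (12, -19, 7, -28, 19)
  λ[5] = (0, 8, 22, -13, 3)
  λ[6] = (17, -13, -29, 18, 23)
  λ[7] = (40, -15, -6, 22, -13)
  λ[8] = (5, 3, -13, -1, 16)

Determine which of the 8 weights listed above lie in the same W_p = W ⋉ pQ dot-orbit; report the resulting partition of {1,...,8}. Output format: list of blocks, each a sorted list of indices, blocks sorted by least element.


Dynkin diagram of C (from the 8 off-diagonal −1 entries): A_5.

W_29-reps of the 8 weights in Ā_29 (same 5-coord order as C):

  λ_1+ρ ↦ (1, 1, 11, 4, 4);  λ_2+ρ ↦ (6, 4, 0, 12, 5);  λ_3+ρ ↦ (6, 4, 0, 12, 5);  λ_4+ρ ↦ (1, 1, 11, 4, 4);  λ_5+ρ ↦ (1, 1, 11, 4, 4);  λ_6+ρ ↦ (1, 1, 11, 4, 4);  λ_7+ρ ↦ (6, 4, 0, 12, 5);  λ_8+ρ ↦ (6, 4, 0, 12, 5)

Partition of {1..8} into 2 W_29-dot-orbits:

[[1, 4, 5, 6], [2, 3, 7, 8]]


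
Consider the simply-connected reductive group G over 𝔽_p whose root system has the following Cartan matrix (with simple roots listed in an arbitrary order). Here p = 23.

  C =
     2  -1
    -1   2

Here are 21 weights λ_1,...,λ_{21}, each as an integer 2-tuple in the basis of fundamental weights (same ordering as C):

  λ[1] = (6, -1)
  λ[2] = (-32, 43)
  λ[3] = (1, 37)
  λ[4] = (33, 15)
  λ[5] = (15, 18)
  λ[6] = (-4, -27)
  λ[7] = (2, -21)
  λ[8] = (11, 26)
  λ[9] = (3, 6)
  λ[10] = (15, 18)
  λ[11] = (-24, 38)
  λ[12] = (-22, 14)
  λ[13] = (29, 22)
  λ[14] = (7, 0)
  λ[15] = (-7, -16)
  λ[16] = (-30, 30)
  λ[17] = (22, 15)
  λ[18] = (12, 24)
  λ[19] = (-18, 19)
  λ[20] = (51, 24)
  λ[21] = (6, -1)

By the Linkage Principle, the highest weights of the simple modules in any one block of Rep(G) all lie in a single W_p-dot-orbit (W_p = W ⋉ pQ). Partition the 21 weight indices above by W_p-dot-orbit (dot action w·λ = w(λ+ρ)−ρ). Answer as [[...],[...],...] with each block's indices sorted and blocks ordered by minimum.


Dynkin diagram of C (from the 2 off-diagonal −1 entries): A_2.

W_23-reps of the 21 weights in Ā_23 (same 2-coord order as C):

  λ_1 → (7, 0)
  λ_2 → (2, 8)
  λ_3 → (15, 6)
  λ_4 → (4, 7)
  λ_5 → (4, 7)
  λ_6 → (17, 3)
  λ_7 → (17, 3)
  λ_8 → (4, 7)
  λ_9 → (4, 7)
  λ_10 → (4, 7)
  λ_11 → (7, 0)
  λ_12 → (15, 6)
  λ_13 → (7, 0)
  λ_14 → (8, 1)
  λ_15 → (15, 6)
  λ_16 → (15, 6)
  λ_17 → (7, 0)
  λ_18 → (2, 8)
  λ_19 → (17, 3)
  λ_20 → (15, 6)
  λ_21 → (7, 0)

Grouping the 21 weights by Ā_23-representative: 6 linkage classes.

[[1, 11, 13, 17, 21], [2, 18], [3, 12, 15, 16, 20], [4, 5, 8, 9, 10], [6, 7, 19], [14]]


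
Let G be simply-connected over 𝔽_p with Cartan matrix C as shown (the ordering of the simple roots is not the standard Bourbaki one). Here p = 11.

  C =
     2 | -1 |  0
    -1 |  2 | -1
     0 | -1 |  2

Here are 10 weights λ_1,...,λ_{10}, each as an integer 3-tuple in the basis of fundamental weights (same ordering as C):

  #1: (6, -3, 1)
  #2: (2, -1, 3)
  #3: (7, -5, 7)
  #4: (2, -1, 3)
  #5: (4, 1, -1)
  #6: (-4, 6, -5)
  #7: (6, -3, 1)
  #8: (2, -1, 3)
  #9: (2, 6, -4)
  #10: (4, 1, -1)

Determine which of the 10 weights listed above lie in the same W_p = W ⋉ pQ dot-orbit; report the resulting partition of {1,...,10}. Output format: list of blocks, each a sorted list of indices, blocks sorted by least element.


Cartan matrix: type A_3 (|W|=24); un-permuting the 3 rows.

Folding the 10 weights λ_j+ρ into Ā_11 (reps in the given 3-coord order):

  λ_1+ρ ↦ (5, 2, 0);  λ_2+ρ ↦ (3, 0, 4);  λ_3+ρ ↦ (3, 4, 3);  λ_4+ρ ↦ (3, 0, 4);  λ_5+ρ ↦ (5, 2, 0);  λ_6+ρ ↦ (3, 0, 4);  λ_7+ρ ↦ (5, 2, 0);  λ_8+ρ ↦ (3, 0, 4);  λ_9+ρ ↦ (3, 4, 3);  λ_10+ρ ↦ (5, 2, 0)

Linkage partition of the 10 weights (3 classes, p=11):

[[1, 5, 7, 10], [2, 4, 6, 8], [3, 9]]


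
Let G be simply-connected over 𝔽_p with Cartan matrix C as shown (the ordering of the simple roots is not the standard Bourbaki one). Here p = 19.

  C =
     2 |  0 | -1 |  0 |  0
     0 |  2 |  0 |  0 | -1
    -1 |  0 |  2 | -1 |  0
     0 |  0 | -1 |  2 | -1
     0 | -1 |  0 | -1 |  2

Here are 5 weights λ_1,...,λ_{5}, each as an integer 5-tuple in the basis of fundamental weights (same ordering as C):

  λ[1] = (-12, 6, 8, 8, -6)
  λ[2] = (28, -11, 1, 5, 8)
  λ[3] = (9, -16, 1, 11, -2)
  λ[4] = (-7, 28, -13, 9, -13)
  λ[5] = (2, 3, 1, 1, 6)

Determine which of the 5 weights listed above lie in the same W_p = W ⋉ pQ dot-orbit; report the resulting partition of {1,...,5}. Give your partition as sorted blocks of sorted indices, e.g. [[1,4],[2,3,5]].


Cartan matrix: type A_5 (|W|=720); un-permuting the 5 rows.

Alcove-folded reps (p=19, 5 weights, presented ϖ-order):

  1: (8, 1, 2, 2, 5)
  2: (8, 1, 2, 2, 5)
  3: (3, 4, 2, 2, 7)
  4: (8, 1, 2, 2, 5)
  5: (3, 4, 2, 2, 7)

Grouping the 5 weights by Ā_19-representative: 2 linkage classes.

[[1, 2, 4], [3, 5]]


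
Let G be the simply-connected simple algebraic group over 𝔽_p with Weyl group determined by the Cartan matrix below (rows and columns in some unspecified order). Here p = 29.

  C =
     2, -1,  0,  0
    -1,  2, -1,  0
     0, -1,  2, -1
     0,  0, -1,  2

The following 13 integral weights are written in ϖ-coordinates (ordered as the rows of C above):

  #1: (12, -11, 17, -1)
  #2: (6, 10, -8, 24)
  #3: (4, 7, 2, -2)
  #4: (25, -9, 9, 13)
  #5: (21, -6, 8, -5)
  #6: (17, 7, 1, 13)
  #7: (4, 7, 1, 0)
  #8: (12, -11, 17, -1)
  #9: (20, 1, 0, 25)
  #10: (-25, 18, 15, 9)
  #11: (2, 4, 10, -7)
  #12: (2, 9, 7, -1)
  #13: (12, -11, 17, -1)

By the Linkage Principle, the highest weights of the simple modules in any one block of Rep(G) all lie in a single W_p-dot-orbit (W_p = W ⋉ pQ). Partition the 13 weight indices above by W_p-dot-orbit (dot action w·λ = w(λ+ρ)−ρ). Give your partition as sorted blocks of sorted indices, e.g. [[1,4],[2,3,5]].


C ↔ A_4 under row/col permutation; |W(A_4)| = 120.

Each λ_j+ρ reduced to Ā_29; 4-tuples below use C's row order:

  λ_1+ρ ↦ (3, 10, 8, 0);  λ_2+ρ ↦ (0, 4, 7, 11);  λ_3+ρ ↦ (5, 8, 2, 1);  λ_4+ρ ↦ (5, 8, 2, 1);  λ_5+ρ ↦ (17, 5, 0, 4);  λ_6+ρ ↦ (5, 8, 2, 1);  λ_7+ρ ↦ (5, 8, 2, 1);  λ_8+ρ ↦ (3, 10, 8, 0);  λ_9+ρ ↦ (0, 2, 1, 5);  λ_10+ρ ↦ (3, 5, 5, 6);  λ_11+ρ ↦ (3, 5, 5, 6);  λ_12+ρ ↦ (3, 10, 8, 0);  λ_13+ρ ↦ (3, 10, 8, 0)

Grouping the 13 weights by Ā_29-representative: 6 linkage classes.

[[1, 8, 12, 13], [2], [3, 4, 6, 7], [5], [9], [10, 11]]


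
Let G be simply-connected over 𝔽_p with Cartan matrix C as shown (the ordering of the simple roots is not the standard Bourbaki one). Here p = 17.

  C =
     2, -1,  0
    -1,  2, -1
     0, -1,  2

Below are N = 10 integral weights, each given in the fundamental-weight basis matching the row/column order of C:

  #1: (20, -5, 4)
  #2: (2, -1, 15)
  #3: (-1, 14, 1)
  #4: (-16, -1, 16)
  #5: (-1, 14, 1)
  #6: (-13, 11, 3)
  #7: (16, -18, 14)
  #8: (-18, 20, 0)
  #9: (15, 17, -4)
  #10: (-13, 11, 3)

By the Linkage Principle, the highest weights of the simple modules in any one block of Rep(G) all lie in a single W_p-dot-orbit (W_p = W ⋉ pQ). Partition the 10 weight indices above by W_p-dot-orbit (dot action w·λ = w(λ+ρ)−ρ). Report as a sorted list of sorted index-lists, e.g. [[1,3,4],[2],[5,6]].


C ↔ A_3 under row/col permutation; |W(A_3)| = 24.

Ā_17 reps of the 10 weights (A_3, coords as presented):

  1: (12, 0, 4);  2: (1, 0, 14);  3: (0, 15, 2);  4: (0, 15, 2);  5: (0, 15, 2);  6: (12, 0, 4);  7: (0, 15, 2);  8: (12, 0, 4);  9: (1, 0, 14);  10: (12, 0, 4)

Partition of {1..10} into 3 W_17-dot-orbits:

[[1, 6, 8, 10], [2, 9], [3, 4, 5, 7]]


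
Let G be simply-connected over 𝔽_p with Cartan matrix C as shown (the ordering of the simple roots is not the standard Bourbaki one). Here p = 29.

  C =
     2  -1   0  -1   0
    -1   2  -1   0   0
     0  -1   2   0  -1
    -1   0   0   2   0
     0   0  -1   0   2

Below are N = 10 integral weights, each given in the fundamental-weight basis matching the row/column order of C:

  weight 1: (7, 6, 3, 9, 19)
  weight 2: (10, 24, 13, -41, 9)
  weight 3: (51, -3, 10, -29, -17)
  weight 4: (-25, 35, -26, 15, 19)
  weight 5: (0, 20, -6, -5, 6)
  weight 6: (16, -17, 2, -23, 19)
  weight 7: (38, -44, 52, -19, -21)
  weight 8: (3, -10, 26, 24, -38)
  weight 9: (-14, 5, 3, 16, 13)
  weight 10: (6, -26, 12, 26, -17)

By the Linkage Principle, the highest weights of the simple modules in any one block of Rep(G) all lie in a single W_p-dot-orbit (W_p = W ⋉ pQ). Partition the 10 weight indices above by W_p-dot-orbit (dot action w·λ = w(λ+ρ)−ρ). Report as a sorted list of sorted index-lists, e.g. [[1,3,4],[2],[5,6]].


Dynkin diagram of C (from the 8 off-diagonal −1 entries): A_5.

Alcove-folded reps (p=29, 10 weights, presented ϖ-order):

    λ_1 → (2, 5, 4, 8, 0)
    λ_2 → (2, 5, 4, 8, 0)
    λ_3 → (3, 13, 5, 1, 2)
    λ_4 → (3, 13, 5, 1, 2)
    λ_5 → (3, 13, 5, 1, 2)
    λ_6 → (3, 13, 5, 1, 2)
    λ_7 → (2, 5, 4, 8, 0)
    λ_8 → (2, 5, 4, 8, 0)
    λ_9 → (6, 4, 3, 4, 11)
    λ_10 → (3, 13, 5, 1, 2)

Partition of {1..10} into 3 W_29-dot-orbits:

[[1, 2, 7, 8], [3, 4, 5, 6, 10], [9]]


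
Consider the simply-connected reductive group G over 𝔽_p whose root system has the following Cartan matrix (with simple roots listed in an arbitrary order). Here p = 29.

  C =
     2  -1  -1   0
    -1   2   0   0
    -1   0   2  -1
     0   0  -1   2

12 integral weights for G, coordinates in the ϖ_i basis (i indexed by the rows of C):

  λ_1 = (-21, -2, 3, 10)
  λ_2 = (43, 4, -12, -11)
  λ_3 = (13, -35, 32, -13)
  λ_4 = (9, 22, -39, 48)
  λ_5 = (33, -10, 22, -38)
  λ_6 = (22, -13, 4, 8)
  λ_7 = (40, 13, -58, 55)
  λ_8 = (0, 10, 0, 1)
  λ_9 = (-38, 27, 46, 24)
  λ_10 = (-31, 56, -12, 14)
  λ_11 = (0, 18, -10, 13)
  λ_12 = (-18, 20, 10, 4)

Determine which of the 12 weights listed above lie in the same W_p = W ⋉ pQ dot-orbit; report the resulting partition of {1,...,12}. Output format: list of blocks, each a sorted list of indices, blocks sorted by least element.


Dynkin diagram of C (from the 6 off-diagonal −1 entries): A_4.

Folding the 12 weights λ_j+ρ into Ā_29 (reps in the given 4-coord order):

  λ_1+ρ ↦ (11, 4, 5, 1);  λ_2+ρ ↦ (8, 11, 1, 5);  λ_3+ρ ↦ (11, 4, 5, 1);  λ_4+ρ ↦ (8, 11, 1, 5);  λ_5+ρ ↦ (8, 11, 1, 5);  λ_6+ρ ↦ (11, 4, 5, 1);  λ_7+ρ ↦ (1, 11, 1, 2);  λ_8+ρ ↦ (1, 11, 1, 2);  λ_9+ρ ↦ (8, 11, 1, 5);  λ_10+ρ ↦ (1, 11, 1, 2);  λ_11+ρ ↦ (8, 11, 1, 5);  λ_12+ρ ↦ (11, 4, 5, 1)

Partition of {1..12} into 3 W_29-dot-orbits:

[[1, 3, 6, 12], [2, 4, 5, 9, 11], [7, 8, 10]]


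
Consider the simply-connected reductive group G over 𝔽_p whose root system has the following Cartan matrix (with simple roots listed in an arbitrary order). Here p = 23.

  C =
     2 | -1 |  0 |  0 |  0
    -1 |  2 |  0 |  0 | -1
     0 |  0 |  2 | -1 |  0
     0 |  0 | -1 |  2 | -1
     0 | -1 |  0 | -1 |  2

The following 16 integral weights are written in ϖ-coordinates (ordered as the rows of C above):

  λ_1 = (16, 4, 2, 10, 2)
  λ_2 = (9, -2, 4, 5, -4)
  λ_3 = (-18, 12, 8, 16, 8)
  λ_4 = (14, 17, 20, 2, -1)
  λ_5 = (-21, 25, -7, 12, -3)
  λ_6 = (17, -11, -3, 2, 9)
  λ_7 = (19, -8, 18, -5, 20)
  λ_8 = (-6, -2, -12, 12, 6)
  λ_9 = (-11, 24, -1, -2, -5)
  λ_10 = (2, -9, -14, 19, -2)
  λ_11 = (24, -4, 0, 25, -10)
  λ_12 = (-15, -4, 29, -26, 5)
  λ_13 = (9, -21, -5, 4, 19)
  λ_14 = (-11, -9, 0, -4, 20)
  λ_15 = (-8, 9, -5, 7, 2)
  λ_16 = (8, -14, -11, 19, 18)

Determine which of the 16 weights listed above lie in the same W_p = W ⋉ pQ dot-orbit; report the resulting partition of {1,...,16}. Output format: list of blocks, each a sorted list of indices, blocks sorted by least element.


Type A_5, rank 5, |W|=720; reorder rows/cols to standard.

Ā_23 reps of the 16 weights (A_5, coords as presented):

    [1] (1, 5, 11, 2, 1)
    [2] (6, 3, 5, 2, 1)
    [3] (1, 5, 11, 2, 1)
    [4] (8, 10, 2, 1, 0)
    [5] (6, 3, 5, 2, 1)
    [6] (8, 10, 2, 1, 0)
    [7] (7, 3, 4, 4, 3)
    [8] (1, 5, 11, 2, 1)
    [9] (8, 10, 2, 1, 0)
    [10] (1, 5, 11, 2, 1)
    [11] (1, 5, 11, 2, 1)
    [12] (6, 3, 5, 2, 1)
    [13] (8, 10, 2, 1, 0)
    [14] (8, 10, 2, 1, 0)
    [15] (7, 3, 4, 4, 3)
    [16] (7, 3, 4, 4, 3)

Partition of {1..16} into 4 W_23-dot-orbits:

[[1, 3, 8, 10, 11], [2, 5, 12], [4, 6, 9, 13, 14], [7, 15, 16]]


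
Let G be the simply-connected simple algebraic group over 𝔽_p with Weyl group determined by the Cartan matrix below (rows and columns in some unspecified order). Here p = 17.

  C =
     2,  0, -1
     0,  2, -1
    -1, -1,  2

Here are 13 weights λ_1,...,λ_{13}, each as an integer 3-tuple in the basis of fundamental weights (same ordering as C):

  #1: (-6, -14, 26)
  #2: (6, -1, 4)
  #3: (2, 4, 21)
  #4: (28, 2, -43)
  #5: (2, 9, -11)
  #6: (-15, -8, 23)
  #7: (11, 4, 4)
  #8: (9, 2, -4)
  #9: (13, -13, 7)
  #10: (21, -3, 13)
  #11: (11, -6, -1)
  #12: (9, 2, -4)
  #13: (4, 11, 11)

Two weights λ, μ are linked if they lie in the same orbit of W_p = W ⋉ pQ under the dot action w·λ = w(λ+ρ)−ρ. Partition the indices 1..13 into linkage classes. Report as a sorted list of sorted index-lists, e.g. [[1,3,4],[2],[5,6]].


Type A_3, rank 3, |W|=24; reorder rows/cols to standard.

Alcove-folded reps (p=17, 13 weights, presented ϖ-order):

    λ_1+ρ ↦ (5, 3, 4)
    λ_2+ρ ↦ (7, 0, 5)
    λ_3+ρ ↦ (5, 3, 4)
    λ_4+ρ ↦ (5, 3, 4)
    λ_5+ρ ↦ (7, 0, 3)
    λ_6+ρ ↦ (7, 0, 3)
    λ_7+ρ ↦ (7, 0, 5)
    λ_8+ρ ↦ (7, 0, 3)
    λ_9+ρ ↦ (5, 3, 4)
    λ_10+ρ ↦ (2, 12, 3)
    λ_11+ρ ↦ (7, 0, 5)
    λ_12+ρ ↦ (7, 0, 3)
    λ_13+ρ ↦ (7, 0, 5)

Grouping the 13 weights by Ā_17-representative: 4 linkage classes.

[[1, 3, 4, 9], [2, 7, 11, 13], [5, 6, 8, 12], [10]]


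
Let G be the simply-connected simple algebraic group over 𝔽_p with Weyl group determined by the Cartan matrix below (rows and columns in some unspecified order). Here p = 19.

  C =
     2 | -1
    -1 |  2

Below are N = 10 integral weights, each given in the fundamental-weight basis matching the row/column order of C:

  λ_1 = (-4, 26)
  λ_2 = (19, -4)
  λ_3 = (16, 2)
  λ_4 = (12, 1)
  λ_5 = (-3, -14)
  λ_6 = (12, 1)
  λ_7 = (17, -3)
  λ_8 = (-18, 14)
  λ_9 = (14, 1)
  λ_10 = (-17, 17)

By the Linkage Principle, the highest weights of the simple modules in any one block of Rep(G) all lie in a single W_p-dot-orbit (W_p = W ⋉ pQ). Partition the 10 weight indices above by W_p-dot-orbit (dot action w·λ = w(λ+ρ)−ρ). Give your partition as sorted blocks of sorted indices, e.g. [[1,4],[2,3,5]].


C ↔ A_2 under row/col permutation; |W(A_2)| = 6.

W_19-reps of the 10 weights in Ā_19 (same 2-coord order as C):

  λ_1 → (5, 11);  λ_2 → (16, 2);  λ_3 → (16, 2);  λ_4 → (13, 2);  λ_5 → (13, 2);  λ_6 → (13, 2);  λ_7 → (16, 2);  λ_8 → (15, 2);  λ_9 → (15, 2);  λ_10 → (16, 2)

The 10 indices split into 4 linkage classes (same alcove rep ⇔ same W_19-dot-orbit):

[[1], [2, 3, 7, 10], [4, 5, 6], [8, 9]]


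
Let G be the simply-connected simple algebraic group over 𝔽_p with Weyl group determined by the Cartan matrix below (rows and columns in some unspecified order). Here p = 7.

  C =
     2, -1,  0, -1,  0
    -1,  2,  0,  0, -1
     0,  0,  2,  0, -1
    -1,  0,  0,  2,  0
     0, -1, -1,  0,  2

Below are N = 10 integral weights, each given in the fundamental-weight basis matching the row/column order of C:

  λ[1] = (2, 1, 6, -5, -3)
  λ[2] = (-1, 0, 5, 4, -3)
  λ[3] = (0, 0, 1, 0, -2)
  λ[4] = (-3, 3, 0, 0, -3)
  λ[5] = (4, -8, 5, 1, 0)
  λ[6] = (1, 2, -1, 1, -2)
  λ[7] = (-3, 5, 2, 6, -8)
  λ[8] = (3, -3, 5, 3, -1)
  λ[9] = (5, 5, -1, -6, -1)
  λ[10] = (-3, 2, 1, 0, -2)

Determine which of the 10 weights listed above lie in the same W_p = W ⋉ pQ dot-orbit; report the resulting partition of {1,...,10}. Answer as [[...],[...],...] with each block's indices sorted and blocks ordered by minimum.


Cartan matrix: type A_5 (|W|=720); un-permuting the 5 rows.

Alcove-folded reps (p=7, 10 weights, presented ϖ-order):

  [1] (0, 1, 2, 0, 1) · [2] (1, 0, 1, 1, 1) · [3] (1, 0, 1, 1, 1) · [4] (1, 0, 1, 1, 1) · [5] (1, 1, 0, 0, 5) · [6] (2, 2, 1, 2, 0) · [7] (1, 2, 0, 0, 0) · [8] (1, 0, 1, 1, 1) · [9] (1, 1, 0, 0, 5) · [10] (1, 0, 1, 1, 1)

Linkage partition of the 10 weights (5 classes, p=7):

[[1], [2, 3, 4, 8, 10], [5, 9], [6], [7]]


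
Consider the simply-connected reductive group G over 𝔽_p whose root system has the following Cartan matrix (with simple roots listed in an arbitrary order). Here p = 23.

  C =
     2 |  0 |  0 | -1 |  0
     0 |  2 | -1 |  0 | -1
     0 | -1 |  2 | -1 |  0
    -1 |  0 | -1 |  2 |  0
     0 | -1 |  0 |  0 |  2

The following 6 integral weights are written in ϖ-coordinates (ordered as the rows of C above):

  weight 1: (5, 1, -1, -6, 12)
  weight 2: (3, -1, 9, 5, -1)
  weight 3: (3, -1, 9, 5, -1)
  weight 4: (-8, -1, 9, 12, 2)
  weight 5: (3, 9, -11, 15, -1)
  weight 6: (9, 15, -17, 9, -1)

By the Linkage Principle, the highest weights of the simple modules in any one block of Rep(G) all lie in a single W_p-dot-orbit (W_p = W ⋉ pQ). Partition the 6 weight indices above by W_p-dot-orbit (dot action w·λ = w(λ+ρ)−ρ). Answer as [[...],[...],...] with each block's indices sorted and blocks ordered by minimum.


Root system A_5: the 5×5 matrix C matches after relabeling.

W_23-reps of the 6 weights in Ā_23 (same 5-coord order as C):

    1: (1, 3, 2, 0, 10)
    2: (4, 0, 10, 6, 0)
    3: (4, 0, 10, 6, 0)
    4: (4, 0, 10, 6, 0)
    5: (4, 0, 10, 6, 0)
    6: (4, 0, 10, 6, 0)

Partition of {1..6} into 2 W_23-dot-orbits:

[[1], [2, 3, 4, 5, 6]]


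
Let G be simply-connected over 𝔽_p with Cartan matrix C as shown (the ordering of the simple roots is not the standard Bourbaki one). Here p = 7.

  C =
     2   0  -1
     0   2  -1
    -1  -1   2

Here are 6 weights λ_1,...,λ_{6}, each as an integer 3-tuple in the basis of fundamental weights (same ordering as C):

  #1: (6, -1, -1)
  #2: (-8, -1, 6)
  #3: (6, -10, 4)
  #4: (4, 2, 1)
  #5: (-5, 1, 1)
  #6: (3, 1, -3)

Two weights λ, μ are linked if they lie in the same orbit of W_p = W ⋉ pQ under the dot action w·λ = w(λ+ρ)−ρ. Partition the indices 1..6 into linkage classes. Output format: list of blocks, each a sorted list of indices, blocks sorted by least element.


A_3 Cartan matrix, 3 simple roots permuted; ρ=(1,1,1).

Each λ_j+ρ reduced to Ā_7; 3-tuples below use C's row order:

  λ_1 → (7, 0, 0) · λ_2 → (7, 0, 0) · λ_3 → (2, 0, 2) · λ_4 → (2, 0, 2) · λ_5 → (2, 0, 2) · λ_6 → (2, 0, 2)

2 distinct reps among the 6 weights ⇒ 2 W_7-linkage classes:

[[1, 2], [3, 4, 5, 6]]


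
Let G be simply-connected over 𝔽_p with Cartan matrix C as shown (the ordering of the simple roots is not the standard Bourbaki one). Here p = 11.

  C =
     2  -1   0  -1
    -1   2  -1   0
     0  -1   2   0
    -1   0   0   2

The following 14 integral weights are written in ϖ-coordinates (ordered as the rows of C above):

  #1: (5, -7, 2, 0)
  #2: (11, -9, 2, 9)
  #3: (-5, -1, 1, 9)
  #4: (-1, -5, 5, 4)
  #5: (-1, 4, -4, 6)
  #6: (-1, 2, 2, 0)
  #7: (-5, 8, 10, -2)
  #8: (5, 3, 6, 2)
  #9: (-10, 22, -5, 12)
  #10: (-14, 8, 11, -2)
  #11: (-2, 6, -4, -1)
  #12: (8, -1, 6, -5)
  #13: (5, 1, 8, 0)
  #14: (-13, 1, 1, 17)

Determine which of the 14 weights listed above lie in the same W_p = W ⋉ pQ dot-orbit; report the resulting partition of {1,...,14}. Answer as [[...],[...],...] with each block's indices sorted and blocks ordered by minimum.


Root system A_4: the 4×4 matrix C matches after relabeling.

λ_j+ρ reflected into Ā_11 (⟨·,θ^∨⟩≤11); 4-tuples as given:

  1: (0, 3, 3, 1);  2: (0, 3, 3, 1);  3: (0, 2, 2, 6);  4: (4, 0, 2, 1);  5: (0, 2, 2, 6);  6: (0, 3, 3, 1);  7: (4, 0, 2, 1);  8: (0, 2, 2, 6);  9: (1, 2, 1, 1);  10: (1, 2, 1, 1);  11: (0, 3, 3, 1);  12: (4, 0, 2, 1);  13: (0, 2, 2, 6);  14: (1, 2, 1, 1)

Linkage partition of the 14 weights (4 classes, p=11):

[[1, 2, 6, 11], [3, 5, 8, 13], [4, 7, 12], [9, 10, 14]]


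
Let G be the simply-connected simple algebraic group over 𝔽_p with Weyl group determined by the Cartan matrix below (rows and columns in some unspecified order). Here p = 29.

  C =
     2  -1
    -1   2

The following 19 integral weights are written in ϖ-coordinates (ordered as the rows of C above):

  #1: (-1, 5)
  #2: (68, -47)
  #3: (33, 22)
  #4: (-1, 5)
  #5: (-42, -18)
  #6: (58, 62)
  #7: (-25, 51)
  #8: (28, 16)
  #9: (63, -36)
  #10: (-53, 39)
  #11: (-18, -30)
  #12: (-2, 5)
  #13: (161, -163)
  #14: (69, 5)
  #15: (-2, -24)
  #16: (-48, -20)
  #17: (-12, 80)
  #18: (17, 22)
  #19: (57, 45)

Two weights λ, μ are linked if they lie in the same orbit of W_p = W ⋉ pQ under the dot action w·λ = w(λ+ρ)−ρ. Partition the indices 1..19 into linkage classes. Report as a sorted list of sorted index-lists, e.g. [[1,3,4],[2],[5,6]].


Dynkin diagram of C (from the 2 off-diagonal −1 entries): A_2.

Folding the 19 weights λ_j+ρ into Ā_29 (reps in the given 2-coord order):

    [1] (0, 6)
    [2] (6, 11)
    [3] (1, 5)
    [4] (0, 6)
    [5] (12, 0)
    [6] (1, 5)
    [7] (1, 5)
    [8] (12, 0)
    [9] (0, 6)
    [10] (6, 11)
    [11] (12, 0)
    [12] (1, 5)
    [13] (12, 0)
    [14] (6, 11)
    [15] (23, 1)
    [16] (10, 8)
    [17] (6, 11)
    [18] (6, 11)
    [19] (12, 0)

Linkage partition of the 19 weights (6 classes, p=29):

[[1, 4, 9], [2, 10, 14, 17, 18], [3, 6, 7, 12], [5, 8, 11, 13, 19], [15], [16]]


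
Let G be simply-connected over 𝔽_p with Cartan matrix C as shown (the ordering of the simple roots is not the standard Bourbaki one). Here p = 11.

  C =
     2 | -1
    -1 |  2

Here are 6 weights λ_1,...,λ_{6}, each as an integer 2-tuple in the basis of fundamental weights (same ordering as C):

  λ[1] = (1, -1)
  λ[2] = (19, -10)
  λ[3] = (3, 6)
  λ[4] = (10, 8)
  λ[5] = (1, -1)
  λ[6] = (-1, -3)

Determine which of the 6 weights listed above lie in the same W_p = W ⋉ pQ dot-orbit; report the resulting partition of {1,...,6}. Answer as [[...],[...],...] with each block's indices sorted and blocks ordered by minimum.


Cartan matrix: type A_2 (|W|=6); un-permuting the 2 rows.

Each λ_j+ρ reduced to Ā_11; 2-tuples below use C's row order:

  λ_1 → (2, 0)
  λ_2 → (2, 0)
  λ_3 → (4, 7)
  λ_4 → (2, 0)
  λ_5 → (2, 0)
  λ_6 → (2, 0)

Grouping the 6 weights by Ā_11-representative: 2 linkage classes.

[[1, 2, 4, 5, 6], [3]]


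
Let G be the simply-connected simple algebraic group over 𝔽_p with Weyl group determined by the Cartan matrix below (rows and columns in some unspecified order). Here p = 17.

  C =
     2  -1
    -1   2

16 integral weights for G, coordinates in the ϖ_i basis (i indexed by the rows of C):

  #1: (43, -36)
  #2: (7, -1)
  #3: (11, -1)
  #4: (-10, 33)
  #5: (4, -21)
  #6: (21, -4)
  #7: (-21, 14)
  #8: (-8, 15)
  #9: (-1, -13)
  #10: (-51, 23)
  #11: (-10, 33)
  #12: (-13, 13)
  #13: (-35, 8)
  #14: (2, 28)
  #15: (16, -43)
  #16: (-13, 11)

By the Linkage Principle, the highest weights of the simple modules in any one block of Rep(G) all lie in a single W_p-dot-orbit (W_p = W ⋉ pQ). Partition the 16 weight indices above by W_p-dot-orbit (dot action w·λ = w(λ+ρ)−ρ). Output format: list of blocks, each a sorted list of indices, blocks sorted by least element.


Type A_2, rank 2, |W|=6; reorder rows/cols to standard.

W_17-reps of the 16 weights in Ā_17 (same 2-coord order as C):

    λ_1 → (7, 9)
    λ_2 → (8, 0)
    λ_3 → (12, 0)
    λ_4 → (8, 0)
    λ_5 → (12, 2)
    λ_6 → (12, 2)
    λ_7 → (12, 2)
    λ_8 → (7, 9)
    λ_9 → (12, 0)
    λ_10 → (7, 9)
    λ_11 → (8, 0)
    λ_12 → (12, 2)
    λ_13 → (8, 0)
    λ_14 → (12, 2)
    λ_15 → (8, 0)
    λ_16 → (12, 0)

The 16 indices split into 4 linkage classes (same alcove rep ⇔ same W_17-dot-orbit):

[[1, 8, 10], [2, 4, 11, 13, 15], [3, 9, 16], [5, 6, 7, 12, 14]]


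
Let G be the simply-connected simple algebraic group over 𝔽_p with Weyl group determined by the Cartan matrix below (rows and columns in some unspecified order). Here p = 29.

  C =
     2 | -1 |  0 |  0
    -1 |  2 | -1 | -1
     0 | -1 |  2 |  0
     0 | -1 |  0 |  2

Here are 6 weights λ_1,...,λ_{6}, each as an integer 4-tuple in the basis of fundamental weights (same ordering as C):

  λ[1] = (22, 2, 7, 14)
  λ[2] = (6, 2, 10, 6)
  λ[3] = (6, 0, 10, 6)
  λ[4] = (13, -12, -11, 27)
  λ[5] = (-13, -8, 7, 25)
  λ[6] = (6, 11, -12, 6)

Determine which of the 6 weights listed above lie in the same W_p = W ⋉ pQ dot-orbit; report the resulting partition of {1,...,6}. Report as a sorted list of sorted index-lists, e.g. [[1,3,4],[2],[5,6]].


C ↔ D_4 under row/col permutation; |W(D_4)| = 192.

Ā_29 reps of the 6 weights (D_4, coords as presented):

    λ_1 → (3, 3, 12, 5)
    λ_2 → (7, 1, 11, 7)
    λ_3 → (7, 1, 11, 7)
    λ_4 → (7, 1, 11, 7)
    λ_5 → (7, 1, 11, 7)
    λ_6 → (7, 1, 11, 7)

Partition of {1..6} into 2 W_29-dot-orbits:

[[1], [2, 3, 4, 5, 6]]


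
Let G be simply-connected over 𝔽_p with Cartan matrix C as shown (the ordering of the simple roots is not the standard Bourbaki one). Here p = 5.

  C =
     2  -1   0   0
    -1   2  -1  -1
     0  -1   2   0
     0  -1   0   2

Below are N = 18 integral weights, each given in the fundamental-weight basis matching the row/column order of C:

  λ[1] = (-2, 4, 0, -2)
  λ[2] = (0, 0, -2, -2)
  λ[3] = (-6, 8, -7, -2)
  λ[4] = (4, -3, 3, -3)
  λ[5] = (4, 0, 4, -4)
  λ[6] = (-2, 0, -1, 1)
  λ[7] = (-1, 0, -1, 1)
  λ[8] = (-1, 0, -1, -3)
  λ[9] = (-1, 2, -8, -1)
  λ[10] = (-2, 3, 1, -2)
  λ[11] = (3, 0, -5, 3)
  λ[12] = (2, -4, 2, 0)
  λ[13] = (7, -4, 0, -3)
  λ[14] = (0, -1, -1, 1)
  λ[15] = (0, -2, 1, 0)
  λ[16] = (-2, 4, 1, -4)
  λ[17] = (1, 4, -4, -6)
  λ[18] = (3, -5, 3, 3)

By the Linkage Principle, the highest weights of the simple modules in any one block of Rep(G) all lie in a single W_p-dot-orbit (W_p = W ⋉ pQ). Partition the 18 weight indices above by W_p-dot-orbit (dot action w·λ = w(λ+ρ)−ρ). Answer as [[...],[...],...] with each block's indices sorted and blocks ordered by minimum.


D_4 Cartan matrix, 4 simple roots permuted; ρ=(1,1,1,1).

Each λ_j+ρ reduced to Ā_5; 4-tuples below use C's row order:

    [1] (0, 1, 0, 0)
    [2] (0, 1, 0, 0)
    [3] (1, 1, 0, 1)
    [4] (1, 0, 0, 2)
    [5] (0, 1, 0, 2)
    [6] (1, 0, 0, 2)
    [7] (0, 1, 0, 2)
    [8] (0, 1, 0, 0)
    [9] (0, 1, 1, 0)
    [10] (0, 1, 1, 0)
    [11] (0, 1, 0, 0)
    [12] (0, 1, 0, 2)
    [13] (0, 1, 1, 0)
    [14] (1, 0, 0, 2)
    [15] (0, 1, 1, 0)
    [16] (1, 1, 0, 1)
    [17] (1, 0, 0, 2)
    [18] (0, 1, 0, 0)

5 distinct reps among the 18 weights ⇒ 5 W_5-linkage classes:

[[1, 2, 8, 11, 18], [3, 16], [4, 6, 14, 17], [5, 7, 12], [9, 10, 13, 15]]


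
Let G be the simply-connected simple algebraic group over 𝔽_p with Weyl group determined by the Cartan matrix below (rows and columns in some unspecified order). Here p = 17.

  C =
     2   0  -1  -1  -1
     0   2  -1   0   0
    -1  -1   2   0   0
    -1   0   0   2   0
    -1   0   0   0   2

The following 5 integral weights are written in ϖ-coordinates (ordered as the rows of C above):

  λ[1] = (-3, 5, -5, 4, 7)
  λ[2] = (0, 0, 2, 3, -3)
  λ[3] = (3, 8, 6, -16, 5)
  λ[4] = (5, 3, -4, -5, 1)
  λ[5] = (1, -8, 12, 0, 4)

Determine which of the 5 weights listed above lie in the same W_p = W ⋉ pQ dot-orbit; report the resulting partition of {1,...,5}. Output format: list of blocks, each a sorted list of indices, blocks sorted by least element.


Cartan matrix: type D_5 (|W|=1920); un-permuting the 5 rows.

λ_j+ρ reflected into Ā_17 (⟨·,θ^∨⟩≤17); 5-tuples as given:

    λ_1+ρ ↦ (3, 0, 2, 1, 2)
    λ_2+ρ ↦ (1, 1, 2, 3, 1)
    λ_3+ρ ↦ (3, 0, 2, 1, 2)
    λ_4+ρ ↦ (1, 1, 2, 3, 1)
    λ_5+ρ ↦ (1, 1, 2, 3, 1)

2 distinct reps among the 5 weights ⇒ 2 W_17-linkage classes:

[[1, 3], [2, 4, 5]]


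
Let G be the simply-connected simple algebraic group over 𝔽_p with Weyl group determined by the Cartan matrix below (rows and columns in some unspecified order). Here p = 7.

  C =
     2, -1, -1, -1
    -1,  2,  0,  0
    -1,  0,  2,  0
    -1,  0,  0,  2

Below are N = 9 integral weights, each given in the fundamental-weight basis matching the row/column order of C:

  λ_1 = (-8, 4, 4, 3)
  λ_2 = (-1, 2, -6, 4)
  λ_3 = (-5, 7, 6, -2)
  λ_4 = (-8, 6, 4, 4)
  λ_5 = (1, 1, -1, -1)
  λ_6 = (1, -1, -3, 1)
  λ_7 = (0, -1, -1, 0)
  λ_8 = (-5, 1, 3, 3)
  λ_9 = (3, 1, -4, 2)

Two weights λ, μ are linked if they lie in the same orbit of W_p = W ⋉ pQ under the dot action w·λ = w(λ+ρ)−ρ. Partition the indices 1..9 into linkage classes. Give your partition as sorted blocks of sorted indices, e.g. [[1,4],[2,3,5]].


Dynkin diagram of C (from the 6 off-diagonal −1 entries): D_4.

Ā_7 reps of the 9 weights (D_4, coords as presented):

  [1] (0, 2, 2, 3);  [2] (2, 2, 0, 0);  [3] (2, 0, 1, 1);  [4] (0, 0, 2, 2);  [5] (2, 2, 0, 0);  [6] (0, 0, 2, 2);  [7] (1, 0, 0, 1);  [8] (2, 2, 0, 0);  [9] (2, 0, 1, 1)

Partition of {1..9} into 5 W_7-dot-orbits:

[[1], [2, 5, 8], [3, 9], [4, 6], [7]]


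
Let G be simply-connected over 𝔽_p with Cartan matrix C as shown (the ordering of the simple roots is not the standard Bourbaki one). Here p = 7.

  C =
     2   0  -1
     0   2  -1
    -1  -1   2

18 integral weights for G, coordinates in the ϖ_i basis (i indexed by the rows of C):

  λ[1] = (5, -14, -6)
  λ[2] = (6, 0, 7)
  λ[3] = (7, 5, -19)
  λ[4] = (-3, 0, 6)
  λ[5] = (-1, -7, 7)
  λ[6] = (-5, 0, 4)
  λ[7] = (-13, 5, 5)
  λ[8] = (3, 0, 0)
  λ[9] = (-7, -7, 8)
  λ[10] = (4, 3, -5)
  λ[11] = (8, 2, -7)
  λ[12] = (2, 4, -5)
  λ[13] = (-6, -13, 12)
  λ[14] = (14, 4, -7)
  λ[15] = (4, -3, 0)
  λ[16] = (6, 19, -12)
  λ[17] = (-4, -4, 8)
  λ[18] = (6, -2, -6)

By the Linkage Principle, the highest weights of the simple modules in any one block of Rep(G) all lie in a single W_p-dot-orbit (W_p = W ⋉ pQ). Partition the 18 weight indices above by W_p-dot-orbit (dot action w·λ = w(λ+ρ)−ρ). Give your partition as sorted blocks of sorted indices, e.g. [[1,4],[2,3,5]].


A_3 Cartan matrix, 3 simple roots permuted; ρ=(1,1,1).

λ_j+ρ reflected into Ā_7 (⟨·,θ^∨⟩≤7); 3-tuples as given:

  λ_1+ρ ↦ (4, 1, 1);  λ_2+ρ ↦ (1, 5, 1);  λ_3+ρ ↦ (1, 1, 3);  λ_4+ρ ↦ (1, 0, 5);  λ_5+ρ ↦ (1, 5, 1);  λ_6+ρ ↦ (4, 1, 1);  λ_7+ρ ↦ (1, 5, 1);  λ_8+ρ ↦ (4, 1, 1);  λ_9+ρ ↦ (1, 1, 3);  λ_10+ρ ↦ (1, 0, 4);  λ_11+ρ ↦ (1, 1, 3);  λ_12+ρ ↦ (1, 1, 3);  λ_13+ρ ↦ (4, 1, 1);  λ_14+ρ ↦ (1, 5, 1);  λ_15+ρ ↦ (4, 1, 1);  λ_16+ρ ↦ (1, 0, 4);  λ_17+ρ ↦ (1, 1, 3);  λ_18+ρ ↦ (1, 5, 1)

Partition of {1..18} into 5 W_7-dot-orbits:

[[1, 6, 8, 13, 15], [2, 5, 7, 14, 18], [3, 9, 11, 12, 17], [4], [10, 16]]


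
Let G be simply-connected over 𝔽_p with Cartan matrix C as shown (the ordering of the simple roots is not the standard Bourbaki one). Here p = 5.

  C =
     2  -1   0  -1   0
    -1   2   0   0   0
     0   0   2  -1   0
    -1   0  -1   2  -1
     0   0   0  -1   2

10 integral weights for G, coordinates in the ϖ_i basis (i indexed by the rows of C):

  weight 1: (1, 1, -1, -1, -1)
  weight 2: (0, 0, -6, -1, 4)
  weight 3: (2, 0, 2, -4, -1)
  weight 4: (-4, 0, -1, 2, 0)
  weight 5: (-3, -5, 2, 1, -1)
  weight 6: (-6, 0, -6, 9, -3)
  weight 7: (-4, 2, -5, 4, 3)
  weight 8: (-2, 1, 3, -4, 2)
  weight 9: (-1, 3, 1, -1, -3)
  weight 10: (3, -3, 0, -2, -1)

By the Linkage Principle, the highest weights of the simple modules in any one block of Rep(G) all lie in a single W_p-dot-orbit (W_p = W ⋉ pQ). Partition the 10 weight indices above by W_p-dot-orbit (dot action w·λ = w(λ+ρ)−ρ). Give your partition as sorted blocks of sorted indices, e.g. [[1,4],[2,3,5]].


Cartan matrix: type D_5 (|W|=1920); un-permuting the 5 rows.

Ā_5 reps of the 10 weights (D_5, coords as presented):

    1: (1, 2, 0, 0, 0)
    2: (1, 2, 0, 0, 0)
    3: (0, 1, 0, 0, 3)
    4: (1, 2, 0, 0, 1)
    5: (0, 1, 0, 0, 3)
    6: (0, 1, 0, 0, 3)
    7: (1, 2, 0, 0, 0)
    8: (1, 2, 0, 0, 1)
    9: (1, 2, 0, 0, 0)
    10: (1, 2, 0, 0, 1)

3 distinct reps among the 10 weights ⇒ 3 W_5-linkage classes:

[[1, 2, 7, 9], [3, 5, 6], [4, 8, 10]]


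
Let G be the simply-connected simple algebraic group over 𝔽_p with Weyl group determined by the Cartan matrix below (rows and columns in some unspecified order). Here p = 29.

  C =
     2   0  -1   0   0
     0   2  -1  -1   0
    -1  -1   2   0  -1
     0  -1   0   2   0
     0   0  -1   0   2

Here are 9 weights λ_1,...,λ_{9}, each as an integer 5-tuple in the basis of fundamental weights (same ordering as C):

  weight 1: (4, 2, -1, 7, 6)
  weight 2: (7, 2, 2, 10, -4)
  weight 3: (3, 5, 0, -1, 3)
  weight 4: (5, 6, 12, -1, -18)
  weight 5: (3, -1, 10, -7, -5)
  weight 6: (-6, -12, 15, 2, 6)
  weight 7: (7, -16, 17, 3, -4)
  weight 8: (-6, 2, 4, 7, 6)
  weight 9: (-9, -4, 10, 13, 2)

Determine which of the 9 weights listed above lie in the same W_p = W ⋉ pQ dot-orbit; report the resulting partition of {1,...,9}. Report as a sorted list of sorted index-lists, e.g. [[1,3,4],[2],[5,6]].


Root system D_5: the 5×5 matrix C matches after relabeling.

W_29-reps of the 9 weights in Ā_29 (same 5-coord order as C):

    [1] (5, 3, 0, 8, 7)
    [2] (8, 3, 0, 11, 3)
    [3] (4, 6, 1, 0, 4)
    [4] (2, 3, 4, 0, 13)
    [5] (4, 6, 1, 0, 4)
    [6] (5, 3, 0, 8, 7)
    [7] (8, 3, 0, 11, 3)
    [8] (5, 3, 0, 8, 7)
    [9] (8, 3, 0, 11, 3)

Partition of {1..9} into 4 W_29-dot-orbits:

[[1, 6, 8], [2, 7, 9], [3, 5], [4]]


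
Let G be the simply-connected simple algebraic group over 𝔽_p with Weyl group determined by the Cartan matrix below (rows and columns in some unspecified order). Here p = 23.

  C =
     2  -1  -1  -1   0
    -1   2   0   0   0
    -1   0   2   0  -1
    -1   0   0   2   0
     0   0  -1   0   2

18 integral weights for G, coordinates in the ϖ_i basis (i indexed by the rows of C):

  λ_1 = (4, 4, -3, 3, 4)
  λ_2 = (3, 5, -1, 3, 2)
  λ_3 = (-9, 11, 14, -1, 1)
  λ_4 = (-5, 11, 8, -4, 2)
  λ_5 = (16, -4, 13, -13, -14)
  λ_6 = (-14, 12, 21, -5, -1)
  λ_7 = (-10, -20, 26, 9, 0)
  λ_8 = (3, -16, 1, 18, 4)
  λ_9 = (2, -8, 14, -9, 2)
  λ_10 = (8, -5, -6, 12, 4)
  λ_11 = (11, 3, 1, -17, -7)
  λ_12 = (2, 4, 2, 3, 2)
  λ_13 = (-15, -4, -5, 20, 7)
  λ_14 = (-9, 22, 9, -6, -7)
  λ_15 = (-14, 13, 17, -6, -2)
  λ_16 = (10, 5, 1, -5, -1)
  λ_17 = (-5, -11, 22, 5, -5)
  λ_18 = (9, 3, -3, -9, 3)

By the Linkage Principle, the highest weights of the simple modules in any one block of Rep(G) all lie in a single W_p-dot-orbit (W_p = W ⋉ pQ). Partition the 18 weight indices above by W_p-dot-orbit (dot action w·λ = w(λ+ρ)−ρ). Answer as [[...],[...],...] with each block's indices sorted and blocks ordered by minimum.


C ↔ D_5 under row/col permutation; |W(D_5)| = 1920.

Each λ_j+ρ reduced to Ā_23; 5-tuples below use C's row order:

  λ_1+ρ ↦ (3, 5, 2, 4, 3)
  λ_2+ρ ↦ (4, 6, 0, 4, 3)
  λ_3+ρ ↦ (0, 4, 2, 8, 2)
  λ_4+ρ ↦ (3, 5, 2, 4, 3)
  λ_5+ρ ↦ (3, 5, 2, 4, 3)
  λ_6+ρ ↦ (0, 4, 1, 13, 0)
  λ_7+ρ ↦ (0, 4, 1, 13, 0)
  λ_8+ρ ↦ (0, 4, 2, 8, 2)
  λ_9+ρ ↦ (3, 5, 2, 4, 3)
  λ_10+ρ ↦ (0, 4, 1, 13, 0)
  λ_11+ρ ↦ (0, 4, 2, 8, 2)
  λ_12+ρ ↦ (3, 5, 2, 4, 3)
  λ_13+ρ ↦ (4, 6, 0, 4, 3)
  λ_14+ρ ↦ (4, 6, 0, 4, 3)
  λ_15+ρ ↦ (0, 4, 1, 13, 0)
  λ_16+ρ ↦ (4, 6, 0, 4, 3)
  λ_17+ρ ↦ (0, 4, 2, 8, 2)
  λ_18+ρ ↦ (0, 4, 2, 8, 2)

Linkage partition of the 18 weights (4 classes, p=23):

[[1, 4, 5, 9, 12], [2, 13, 14, 16], [3, 8, 11, 17, 18], [6, 7, 10, 15]]
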